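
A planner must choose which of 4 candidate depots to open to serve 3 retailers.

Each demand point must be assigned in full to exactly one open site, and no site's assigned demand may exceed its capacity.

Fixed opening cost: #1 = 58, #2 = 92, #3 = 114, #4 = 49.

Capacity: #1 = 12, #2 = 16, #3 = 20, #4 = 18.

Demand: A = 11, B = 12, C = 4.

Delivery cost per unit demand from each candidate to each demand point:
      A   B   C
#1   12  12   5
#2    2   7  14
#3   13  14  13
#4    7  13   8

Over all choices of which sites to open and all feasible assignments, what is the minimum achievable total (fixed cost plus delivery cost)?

Open {#2, #4}; cheapest assignment that respects the capacities:
  #2 (cap 16, load 12): B — cost 12×7 = 84
  #4 (cap 18, load 15): A, C — cost 11×7 + 4×8 = 109
  Shipping 193, fixed 141 → total 334.
  Any other capacity-feasible assignment to {#2, #4} ships for at least 193.
Compare {#1, #4}: its best feasible assignment gives total 360.
Compare {#1, #2}: its best feasible assignment gives total 372.
Every other set of open sites that can feasibly serve all demand totals ≥ 360 even under its best assignment. Minimum: 334.

334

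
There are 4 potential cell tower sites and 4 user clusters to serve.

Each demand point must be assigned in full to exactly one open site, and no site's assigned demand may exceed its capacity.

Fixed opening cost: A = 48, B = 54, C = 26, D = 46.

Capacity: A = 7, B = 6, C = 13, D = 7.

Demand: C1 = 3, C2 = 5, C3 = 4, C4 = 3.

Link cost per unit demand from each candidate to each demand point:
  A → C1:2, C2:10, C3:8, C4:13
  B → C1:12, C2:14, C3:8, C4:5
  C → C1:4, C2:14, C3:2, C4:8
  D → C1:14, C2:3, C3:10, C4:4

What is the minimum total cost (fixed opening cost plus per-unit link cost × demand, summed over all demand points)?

131

Open {C, D}; cheapest assignment that respects the capacities:
  C (cap 13, load 10): C1, C3, C4 — cost 3×4 + 4×2 + 3×8 = 44
  D (cap 7, load 5): C2 — cost 5×3 = 15
  Shipping 59, fixed 72 → total 131.
  Any other capacity-feasible assignment to {C, D} ships for at least 59.
Compare {A, C}: its best feasible assignment gives total 168.
Compare {A, C, D}: its best feasible assignment gives total 173.
Every other set of open sites that can feasibly serve all demand totals ≥ 168 even under its best assignment. Minimum: 131.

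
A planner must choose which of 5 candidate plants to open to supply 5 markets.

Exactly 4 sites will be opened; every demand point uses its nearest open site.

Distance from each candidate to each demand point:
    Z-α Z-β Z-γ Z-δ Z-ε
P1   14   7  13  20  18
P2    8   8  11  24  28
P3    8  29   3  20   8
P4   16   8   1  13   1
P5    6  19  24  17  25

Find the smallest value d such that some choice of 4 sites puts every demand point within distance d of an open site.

Open {P1, P2, P3, P4}.
  Farthest demand point is Z-δ at distance 13 (to P4); all others are ≤ 13.
With {P1, P2, P4, P5} the worst case is 13.
With {P1, P3, P4, P5} the worst case is 13.
No size-4 selection achieves below 13.

13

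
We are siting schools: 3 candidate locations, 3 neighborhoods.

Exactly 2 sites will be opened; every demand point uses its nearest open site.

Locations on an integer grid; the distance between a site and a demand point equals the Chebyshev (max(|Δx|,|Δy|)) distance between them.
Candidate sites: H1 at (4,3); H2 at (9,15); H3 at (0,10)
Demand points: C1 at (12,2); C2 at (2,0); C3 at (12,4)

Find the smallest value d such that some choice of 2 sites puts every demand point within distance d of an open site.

Open {H1, H2}.
  Farthest demand point is C1 at distance 8 (to H1); all others are ≤ 8.
With {H1, H3} the worst case is 8.
With {H2, H3} the worst case is 12.
No size-2 selection achieves below 8.

8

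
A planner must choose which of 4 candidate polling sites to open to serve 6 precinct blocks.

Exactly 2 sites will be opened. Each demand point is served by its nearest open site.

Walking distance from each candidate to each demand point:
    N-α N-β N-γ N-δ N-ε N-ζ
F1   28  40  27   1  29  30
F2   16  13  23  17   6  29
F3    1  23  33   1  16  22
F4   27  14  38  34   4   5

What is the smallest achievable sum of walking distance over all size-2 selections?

Open {F3, F4}.
  N-α→F3 1, N-β→F4 14, N-γ→F3 33, N-δ→F3 1, N-ε→F4 4, N-ζ→F4 5  ⇒ total 58.
Compare {F2, F3}: total 66.
Compare {F1, F4}: total 78.
No size-2 selection does better; minimum is 58.

58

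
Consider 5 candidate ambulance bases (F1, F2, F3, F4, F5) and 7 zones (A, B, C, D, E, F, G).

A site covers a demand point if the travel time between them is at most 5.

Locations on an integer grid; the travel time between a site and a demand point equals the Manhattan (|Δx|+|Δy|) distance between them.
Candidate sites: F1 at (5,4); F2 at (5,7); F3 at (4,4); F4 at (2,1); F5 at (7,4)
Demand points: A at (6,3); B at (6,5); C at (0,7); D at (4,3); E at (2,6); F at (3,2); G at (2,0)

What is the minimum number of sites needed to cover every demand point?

Coverage sets (demand points within 5 of each site):
  F1: {A, B, D, E, F}
  F2: {A, B, C, D, E}
  F3: {A, B, D, E, F}
  F4: {D, E, F, G}
  F5: {A, B, D}
No single site covers all 7 demand points.
But {F2, F4} covers everything, so the minimum is 2.

2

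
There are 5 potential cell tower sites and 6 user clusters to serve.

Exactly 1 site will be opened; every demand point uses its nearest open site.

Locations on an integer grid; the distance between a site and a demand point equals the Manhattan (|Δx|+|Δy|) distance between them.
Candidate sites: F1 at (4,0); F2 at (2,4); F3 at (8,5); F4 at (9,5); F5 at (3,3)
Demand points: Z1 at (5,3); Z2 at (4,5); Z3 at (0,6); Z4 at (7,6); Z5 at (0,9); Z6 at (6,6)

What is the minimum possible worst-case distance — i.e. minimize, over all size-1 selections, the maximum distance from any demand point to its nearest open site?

Open {F2}.
  Farthest demand point is Z4 at distance 7 (to F2); all others are ≤ 7.
With {F5} the worst case is 9.
With {F3} the worst case is 12.
No size-1 selection achieves below 7.

7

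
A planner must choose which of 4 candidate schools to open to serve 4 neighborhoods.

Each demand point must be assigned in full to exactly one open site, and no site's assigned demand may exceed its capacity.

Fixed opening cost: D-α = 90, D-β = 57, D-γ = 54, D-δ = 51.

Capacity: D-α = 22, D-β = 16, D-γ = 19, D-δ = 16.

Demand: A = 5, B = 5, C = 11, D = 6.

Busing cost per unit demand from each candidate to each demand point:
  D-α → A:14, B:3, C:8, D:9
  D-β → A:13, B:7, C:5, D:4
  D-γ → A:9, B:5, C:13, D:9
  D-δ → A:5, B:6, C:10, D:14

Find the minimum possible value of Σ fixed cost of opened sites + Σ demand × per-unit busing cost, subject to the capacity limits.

Open {D-β, D-γ}; cheapest assignment that respects the capacities:
  D-β (cap 16, load 11): C — cost 11×5 = 55
  D-γ (cap 19, load 16): A, B, D — cost 5×9 + 5×5 + 6×9 = 124
  Shipping 179, fixed 111 → total 290.
  Any other capacity-feasible assignment to {D-β, D-γ} ships for at least 179.
Compare {D-β, D-δ}: its best feasible assignment gives total 302.
Compare {D-γ, D-δ}: its best feasible assignment gives total 319.
Every other set of open sites that can feasibly serve all demand totals ≥ 302 even under its best assignment. Minimum: 290.

290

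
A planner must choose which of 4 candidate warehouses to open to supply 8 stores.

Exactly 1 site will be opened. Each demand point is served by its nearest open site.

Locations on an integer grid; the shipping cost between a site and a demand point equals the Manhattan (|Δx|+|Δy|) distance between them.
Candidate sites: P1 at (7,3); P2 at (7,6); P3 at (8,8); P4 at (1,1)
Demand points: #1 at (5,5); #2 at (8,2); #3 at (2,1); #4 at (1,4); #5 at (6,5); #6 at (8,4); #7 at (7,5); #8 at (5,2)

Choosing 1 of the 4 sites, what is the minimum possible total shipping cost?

Open {P1}.
  #1→P1 4, #2→P1 2, #3→P1 7, #4→P1 7, #5→P1 3, #6→P1 2, #7→P1 2, #8→P1 3  ⇒ total 30.
Compare {P2}: total 38.
Compare {P4}: total 54.
No size-1 selection does better; minimum is 30.

30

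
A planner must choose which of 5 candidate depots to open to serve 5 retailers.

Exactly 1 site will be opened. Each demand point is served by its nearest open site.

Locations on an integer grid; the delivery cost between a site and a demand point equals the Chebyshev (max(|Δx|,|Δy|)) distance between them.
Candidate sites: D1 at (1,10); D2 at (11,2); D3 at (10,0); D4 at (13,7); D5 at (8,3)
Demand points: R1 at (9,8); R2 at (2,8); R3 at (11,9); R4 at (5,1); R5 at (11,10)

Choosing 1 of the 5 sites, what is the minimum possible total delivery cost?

27

Open {D5}.
  R1→D5 5, R2→D5 6, R3→D5 6, R4→D5 3, R5→D5 7  ⇒ total 27.
Compare {D4}: total 28.
Compare {D2}: total 36.
No size-1 selection does better; minimum is 27.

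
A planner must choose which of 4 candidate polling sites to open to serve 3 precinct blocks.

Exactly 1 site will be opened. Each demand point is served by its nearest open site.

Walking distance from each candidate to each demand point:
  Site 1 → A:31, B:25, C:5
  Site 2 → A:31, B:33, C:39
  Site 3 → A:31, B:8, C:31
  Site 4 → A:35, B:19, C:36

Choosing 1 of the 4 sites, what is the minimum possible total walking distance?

61

Open {Site 1}.
  A→Site 1 31, B→Site 1 25, C→Site 1 5  ⇒ total 61.
Compare {Site 3}: total 70.
Compare {Site 4}: total 90.
No size-1 selection does better; minimum is 61.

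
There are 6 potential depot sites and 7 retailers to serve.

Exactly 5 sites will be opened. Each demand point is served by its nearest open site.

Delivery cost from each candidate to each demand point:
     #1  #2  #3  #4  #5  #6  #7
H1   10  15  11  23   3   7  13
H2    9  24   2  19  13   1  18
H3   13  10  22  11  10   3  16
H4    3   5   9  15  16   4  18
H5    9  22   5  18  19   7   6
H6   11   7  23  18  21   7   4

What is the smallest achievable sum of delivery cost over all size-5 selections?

29

Open {H1, H2, H3, H4, H6}.
  #1→H4 3, #2→H4 5, #3→H2 2, #4→H3 11, #5→H1 3, #6→H2 1, #7→H6 4  ⇒ total 29.
Compare {H1, H2, H3, H4, H5}: total 31.
Compare {H1, H2, H4, H5, H6}: total 33.
No size-5 selection does better; minimum is 29.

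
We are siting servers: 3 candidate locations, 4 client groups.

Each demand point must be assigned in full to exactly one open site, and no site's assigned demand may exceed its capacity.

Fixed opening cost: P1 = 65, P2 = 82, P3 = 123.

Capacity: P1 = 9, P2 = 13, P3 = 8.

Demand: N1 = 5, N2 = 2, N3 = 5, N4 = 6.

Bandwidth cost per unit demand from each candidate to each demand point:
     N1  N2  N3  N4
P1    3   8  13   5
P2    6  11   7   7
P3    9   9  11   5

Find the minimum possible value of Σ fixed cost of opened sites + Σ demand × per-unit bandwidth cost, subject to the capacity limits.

255

Open {P1, P2}; cheapest assignment that respects the capacities:
  P1 (cap 9, load 7): N1, N2 — cost 5×3 + 2×8 = 31
  P2 (cap 13, load 11): N3, N4 — cost 5×7 + 6×7 = 77
  Shipping 108, fixed 147 → total 255.
  Any other capacity-feasible assignment to {P1, P2} ships for at least 108.
Compare {P2, P3}: its best feasible assignment gives total 318.
Compare {P1, P2, P3}: its best feasible assignment gives total 366.
Every other set of open sites that can feasibly serve all demand totals ≥ 318 even under its best assignment. Minimum: 255.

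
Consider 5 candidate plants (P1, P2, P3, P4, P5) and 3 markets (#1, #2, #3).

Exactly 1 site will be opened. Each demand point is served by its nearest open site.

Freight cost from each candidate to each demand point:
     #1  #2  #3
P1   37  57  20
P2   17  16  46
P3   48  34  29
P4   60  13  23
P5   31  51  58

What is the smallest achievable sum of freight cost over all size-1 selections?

79

Open {P2}.
  #1→P2 17, #2→P2 16, #3→P2 46  ⇒ total 79.
Compare {P4}: total 96.
Compare {P3}: total 111.
No size-1 selection does better; minimum is 79.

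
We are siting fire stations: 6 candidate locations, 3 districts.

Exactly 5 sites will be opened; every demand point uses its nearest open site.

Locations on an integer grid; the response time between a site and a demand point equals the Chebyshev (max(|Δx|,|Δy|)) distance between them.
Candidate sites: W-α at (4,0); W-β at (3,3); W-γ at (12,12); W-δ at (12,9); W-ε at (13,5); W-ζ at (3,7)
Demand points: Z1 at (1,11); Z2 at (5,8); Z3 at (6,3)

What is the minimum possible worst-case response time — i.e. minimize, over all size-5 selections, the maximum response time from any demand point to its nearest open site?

Open {W-α, W-β, W-γ, W-δ, W-ζ}.
  Farthest demand point is Z1 at response time 4 (to W-ζ); all others are ≤ 4.
With {W-α, W-β, W-γ, W-ε, W-ζ} the worst case is 4.
With {W-α, W-β, W-δ, W-ε, W-ζ} the worst case is 4.
No size-5 selection achieves below 4.

4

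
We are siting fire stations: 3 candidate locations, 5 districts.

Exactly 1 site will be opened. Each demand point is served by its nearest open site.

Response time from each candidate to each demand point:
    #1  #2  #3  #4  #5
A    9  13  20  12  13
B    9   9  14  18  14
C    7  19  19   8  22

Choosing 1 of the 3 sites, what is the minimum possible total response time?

64

Open {B}.
  #1→B 9, #2→B 9, #3→B 14, #4→B 18, #5→B 14  ⇒ total 64.
Compare {A}: total 67.
Compare {C}: total 75.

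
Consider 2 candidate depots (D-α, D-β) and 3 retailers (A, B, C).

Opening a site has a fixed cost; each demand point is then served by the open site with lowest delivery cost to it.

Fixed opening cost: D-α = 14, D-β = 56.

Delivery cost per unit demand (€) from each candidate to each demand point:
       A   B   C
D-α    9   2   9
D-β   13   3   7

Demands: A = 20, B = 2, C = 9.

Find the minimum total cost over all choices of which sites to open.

279

Open {D-α}: assign each demand point to its cheapest open site.
  A→D-α 20×9=180, B→D-α 2×2=4, C→D-α 9×9=81
  delivery cost 265, fixed 14 → total 279.
Compare {D-α, D-β}: delivery cost 247 + fixed 70 = 317.
Compare {D-β}: delivery cost 329 + fixed 56 = 385.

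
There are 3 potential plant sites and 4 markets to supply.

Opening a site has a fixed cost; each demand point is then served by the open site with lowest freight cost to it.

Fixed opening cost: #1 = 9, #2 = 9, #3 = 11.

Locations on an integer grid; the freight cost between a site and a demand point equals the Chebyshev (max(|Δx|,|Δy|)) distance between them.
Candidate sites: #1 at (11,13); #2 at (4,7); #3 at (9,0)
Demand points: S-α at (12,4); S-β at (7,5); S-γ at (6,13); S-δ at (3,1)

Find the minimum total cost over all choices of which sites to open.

32

Open {#2}: assign each demand point to its cheapest open site.
  S-α→#2 8, S-β→#2 3, S-γ→#2 6, S-δ→#2 6
  freight cost 23, fixed 9 → total 32.
Compare {#3}: freight cost 28 + fixed 11 = 39.
Compare {#2, #3}: freight cost 19 + fixed 20 = 39.
Compare {#1, #2}: freight cost 22 + fixed 18 = 40.
All other subsets cost ≥ 39. Minimum total cost: 32.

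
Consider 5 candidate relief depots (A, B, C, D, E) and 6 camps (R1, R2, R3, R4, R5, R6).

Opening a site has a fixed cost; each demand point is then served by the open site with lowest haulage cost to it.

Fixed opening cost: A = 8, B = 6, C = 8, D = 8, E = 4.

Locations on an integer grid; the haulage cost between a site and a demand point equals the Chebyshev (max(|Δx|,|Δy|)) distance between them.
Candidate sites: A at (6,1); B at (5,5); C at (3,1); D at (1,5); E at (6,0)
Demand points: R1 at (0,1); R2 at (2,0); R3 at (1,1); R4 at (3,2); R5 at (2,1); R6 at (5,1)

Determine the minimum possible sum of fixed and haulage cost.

Open {C}: assign each demand point to its cheapest open site.
  R1→C 3, R2→C 1, R3→C 2, R4→C 1, R5→C 1, R6→C 2
  haulage cost 10, fixed 8 → total 18.
Compare {C, E}: haulage cost 9 + fixed 12 = 21.
Compare {B, C}: haulage cost 10 + fixed 14 = 24.
Compare {A, C}: haulage cost 9 + fixed 16 = 25.
All other subsets cost ≥ 21. Minimum total cost: 18.

18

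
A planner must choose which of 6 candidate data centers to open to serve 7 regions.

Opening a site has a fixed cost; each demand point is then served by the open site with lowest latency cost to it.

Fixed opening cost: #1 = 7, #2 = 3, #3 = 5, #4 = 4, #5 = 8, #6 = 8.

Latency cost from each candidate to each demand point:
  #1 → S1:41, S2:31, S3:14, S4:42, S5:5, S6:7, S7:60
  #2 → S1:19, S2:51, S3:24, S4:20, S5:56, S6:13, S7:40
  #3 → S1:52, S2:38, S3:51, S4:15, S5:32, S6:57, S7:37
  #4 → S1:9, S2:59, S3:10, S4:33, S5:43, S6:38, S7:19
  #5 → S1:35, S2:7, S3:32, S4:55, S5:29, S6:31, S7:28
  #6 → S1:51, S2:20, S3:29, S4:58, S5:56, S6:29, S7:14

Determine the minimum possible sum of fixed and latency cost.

96

Open {#1, #3, #4, #5}: assign each demand point to its cheapest open site.
  S1→#4 9, S2→#5 7, S3→#4 10, S4→#3 15, S5→#1 5, S6→#1 7, S7→#4 19
  latency cost 72, fixed 24 → total 96.
Compare {#1, #2, #4, #5}: latency cost 77 + fixed 22 = 99.
Compare {#1, #2, #3, #4, #5}: latency cost 72 + fixed 27 = 99.
Compare {#1, #3, #4, #5, #6}: latency cost 67 + fixed 32 = 99.
All other subsets cost ≥ 99. Minimum total cost: 96.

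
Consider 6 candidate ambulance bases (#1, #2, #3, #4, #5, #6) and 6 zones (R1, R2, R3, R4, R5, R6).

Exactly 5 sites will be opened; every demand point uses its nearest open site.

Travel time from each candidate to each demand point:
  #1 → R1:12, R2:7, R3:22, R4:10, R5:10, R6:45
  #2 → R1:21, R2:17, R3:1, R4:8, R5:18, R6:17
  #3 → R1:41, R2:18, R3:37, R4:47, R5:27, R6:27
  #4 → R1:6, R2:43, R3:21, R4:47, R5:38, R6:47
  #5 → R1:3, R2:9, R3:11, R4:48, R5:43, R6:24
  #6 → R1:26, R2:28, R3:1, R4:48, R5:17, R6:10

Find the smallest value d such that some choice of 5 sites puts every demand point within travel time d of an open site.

Open {#1, #2, #3, #4, #6}.
  Farthest demand point is R5 at travel time 10 (to #1); all others are ≤ 10.
With {#1, #2, #3, #5, #6} the worst case is 10.
With {#1, #2, #4, #5, #6} the worst case is 10.
No size-5 selection achieves below 10.

10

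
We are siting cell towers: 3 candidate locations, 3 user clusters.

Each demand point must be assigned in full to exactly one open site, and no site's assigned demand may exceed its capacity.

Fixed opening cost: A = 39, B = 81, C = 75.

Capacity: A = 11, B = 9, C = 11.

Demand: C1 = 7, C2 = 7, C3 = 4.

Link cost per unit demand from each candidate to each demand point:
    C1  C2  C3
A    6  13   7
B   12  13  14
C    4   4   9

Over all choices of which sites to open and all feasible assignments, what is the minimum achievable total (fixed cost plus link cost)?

212

Open {A, C}; cheapest assignment that respects the capacities:
  A (cap 11, load 11): C1, C3 — cost 7×6 + 4×7 = 70
  C (cap 11, load 7): C2 — cost 7×4 = 28
  Shipping 98, fixed 114 → total 212.
  Any other capacity-feasible assignment to {A, C} ships for at least 98.
Compare {A, B}: its best feasible assignment gives total 281.
Compare {A, B, C}: its best feasible assignment gives total 293.
Every other set of open sites that can feasibly serve all demand totals ≥ 281 even under its best assignment. Minimum: 212.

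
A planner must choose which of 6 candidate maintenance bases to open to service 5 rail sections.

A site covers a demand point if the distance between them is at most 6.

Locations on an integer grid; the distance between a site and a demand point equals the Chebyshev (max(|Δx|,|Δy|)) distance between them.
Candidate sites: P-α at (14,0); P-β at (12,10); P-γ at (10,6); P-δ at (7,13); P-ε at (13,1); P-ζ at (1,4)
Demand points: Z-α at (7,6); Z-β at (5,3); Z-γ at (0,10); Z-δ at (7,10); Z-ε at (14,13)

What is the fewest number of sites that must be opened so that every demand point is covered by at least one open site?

Coverage sets (demand points within 6 of each site):
  P-α: {}
  P-β: {Z-α, Z-δ, Z-ε}
  P-γ: {Z-α, Z-β, Z-δ}
  P-δ: {Z-δ}
  P-ε: {Z-α}
  P-ζ: {Z-α, Z-β, Z-γ, Z-δ}
No single site covers all 5 demand points.
But {P-β, P-ζ} covers everything, so the minimum is 2.

2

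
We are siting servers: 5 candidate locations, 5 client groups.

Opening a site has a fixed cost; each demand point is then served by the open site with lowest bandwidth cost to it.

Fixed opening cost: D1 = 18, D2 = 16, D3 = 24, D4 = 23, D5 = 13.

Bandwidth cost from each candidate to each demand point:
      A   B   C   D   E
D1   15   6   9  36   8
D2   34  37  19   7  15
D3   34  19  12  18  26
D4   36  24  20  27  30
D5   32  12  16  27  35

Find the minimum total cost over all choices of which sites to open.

79

Open {D1, D2}: assign each demand point to its cheapest open site.
  A→D1 15, B→D1 6, C→D1 9, D→D2 7, E→D1 8
  bandwidth cost 45, fixed 34 → total 79.
Compare {D1}: bandwidth cost 74 + fixed 18 = 92.
Compare {D1, D2, D5}: bandwidth cost 45 + fixed 47 = 92.
Compare {D1, D5}: bandwidth cost 65 + fixed 31 = 96.
All other subsets cost ≥ 92. Minimum total cost: 79.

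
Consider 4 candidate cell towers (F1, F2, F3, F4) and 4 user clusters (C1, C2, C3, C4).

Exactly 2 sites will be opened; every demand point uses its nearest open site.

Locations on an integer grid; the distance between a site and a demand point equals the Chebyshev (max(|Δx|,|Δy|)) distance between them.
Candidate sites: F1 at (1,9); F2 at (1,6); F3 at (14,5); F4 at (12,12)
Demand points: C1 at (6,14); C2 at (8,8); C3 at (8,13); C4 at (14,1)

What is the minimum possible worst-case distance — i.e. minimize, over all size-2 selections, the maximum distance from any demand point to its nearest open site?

Open {F3, F4}.
  Farthest demand point is C1 at distance 6 (to F4); all others are ≤ 6.
With {F1, F3} the worst case is 7.
With {F2, F3} the worst case is 8.
No size-2 selection achieves below 6.

6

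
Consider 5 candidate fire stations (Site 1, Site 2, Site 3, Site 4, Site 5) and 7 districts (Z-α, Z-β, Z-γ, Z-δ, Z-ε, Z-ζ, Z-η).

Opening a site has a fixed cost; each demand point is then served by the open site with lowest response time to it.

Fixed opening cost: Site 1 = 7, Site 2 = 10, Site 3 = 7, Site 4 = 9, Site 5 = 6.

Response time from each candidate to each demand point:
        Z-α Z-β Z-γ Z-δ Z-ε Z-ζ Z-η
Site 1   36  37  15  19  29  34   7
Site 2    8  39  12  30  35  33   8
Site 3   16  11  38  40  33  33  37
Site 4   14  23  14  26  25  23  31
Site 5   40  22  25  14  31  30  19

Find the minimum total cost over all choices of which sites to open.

133

Open {Site 2, Site 3, Site 4, Site 5}: assign each demand point to its cheapest open site.
  Z-α→Site 2 8, Z-β→Site 3 11, Z-γ→Site 2 12, Z-δ→Site 5 14, Z-ε→Site 4 25, Z-ζ→Site 4 23, Z-η→Site 2 8
  response time 101, fixed 32 → total 133.
Compare {Site 1, Site 3, Site 4}: response time 113 + fixed 23 = 136.
Compare {Site 2, Site 3, Site 5}: response time 114 + fixed 23 = 137.
Compare {Site 2, Site 4, Site 5}: response time 112 + fixed 25 = 137.
All other subsets cost ≥ 136. Minimum total cost: 133.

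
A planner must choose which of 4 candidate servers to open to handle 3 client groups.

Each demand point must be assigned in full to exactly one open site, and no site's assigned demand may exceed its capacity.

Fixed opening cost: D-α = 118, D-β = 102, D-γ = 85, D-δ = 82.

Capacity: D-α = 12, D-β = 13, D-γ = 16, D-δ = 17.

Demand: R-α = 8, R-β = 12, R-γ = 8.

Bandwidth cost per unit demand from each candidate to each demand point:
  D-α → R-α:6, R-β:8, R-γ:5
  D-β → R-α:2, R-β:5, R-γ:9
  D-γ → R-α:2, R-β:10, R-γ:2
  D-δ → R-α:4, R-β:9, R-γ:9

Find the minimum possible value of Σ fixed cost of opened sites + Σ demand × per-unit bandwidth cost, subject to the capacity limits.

279

Open {D-β, D-γ}; cheapest assignment that respects the capacities:
  D-β (cap 13, load 12): R-β — cost 12×5 = 60
  D-γ (cap 16, load 16): R-α, R-γ — cost 8×2 + 8×2 = 32
  Shipping 92, fixed 187 → total 279.
  Any other capacity-feasible assignment to {D-β, D-γ} ships for at least 92.
Compare {D-γ, D-δ}: its best feasible assignment gives total 307.
Compare {D-α, D-γ}: its best feasible assignment gives total 331.
Every other set of open sites that can feasibly serve all demand totals ≥ 307 even under its best assignment. Minimum: 279.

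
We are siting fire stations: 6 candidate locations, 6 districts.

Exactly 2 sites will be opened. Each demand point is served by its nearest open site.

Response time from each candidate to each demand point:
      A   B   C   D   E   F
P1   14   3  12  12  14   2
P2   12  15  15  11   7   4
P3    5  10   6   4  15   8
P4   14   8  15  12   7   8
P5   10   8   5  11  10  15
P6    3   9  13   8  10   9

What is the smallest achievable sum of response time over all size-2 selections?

34

Open {P1, P3}.
  A→P3 5, B→P1 3, C→P3 6, D→P3 4, E→P1 14, F→P1 2  ⇒ total 34.
Compare {P2, P3}: total 36.
Compare {P1, P6}: total 38.
No size-2 selection does better; minimum is 34.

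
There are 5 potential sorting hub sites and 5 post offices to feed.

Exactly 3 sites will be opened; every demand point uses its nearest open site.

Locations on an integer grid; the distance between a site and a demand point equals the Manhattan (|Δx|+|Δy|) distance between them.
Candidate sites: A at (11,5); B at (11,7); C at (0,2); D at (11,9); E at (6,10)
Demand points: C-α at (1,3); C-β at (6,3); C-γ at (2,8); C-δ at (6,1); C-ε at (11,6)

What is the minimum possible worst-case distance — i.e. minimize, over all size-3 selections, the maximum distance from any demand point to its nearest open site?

Open {A, C, E}.
  Farthest demand point is C-β at distance 7 (to A); all others are ≤ 7.
With {B, C, E} the worst case is 7.
With {C, D, E} the worst case is 7.
No size-3 selection achieves below 7.

7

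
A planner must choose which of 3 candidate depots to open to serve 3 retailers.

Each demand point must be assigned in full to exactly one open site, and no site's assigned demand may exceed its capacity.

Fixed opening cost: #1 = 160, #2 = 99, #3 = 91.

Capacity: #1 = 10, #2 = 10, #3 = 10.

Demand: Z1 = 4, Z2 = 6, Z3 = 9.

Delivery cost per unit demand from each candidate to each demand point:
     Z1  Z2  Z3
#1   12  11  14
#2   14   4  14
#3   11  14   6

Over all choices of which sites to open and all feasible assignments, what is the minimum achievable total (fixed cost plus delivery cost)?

324

Open {#2, #3}; cheapest assignment that respects the capacities:
  #2 (cap 10, load 10): Z1, Z2 — cost 4×14 + 6×4 = 80
  #3 (cap 10, load 9): Z3 — cost 9×6 = 54
  Shipping 134, fixed 190 → total 324.
  Any other capacity-feasible assignment to {#2, #3} ships for at least 134.
Compare {#1, #3}: its best feasible assignment gives total 419.
Compare {#1, #2}: its best feasible assignment gives total 465.
Every other set of open sites that can feasibly serve all demand totals ≥ 419 even under its best assignment. Minimum: 324.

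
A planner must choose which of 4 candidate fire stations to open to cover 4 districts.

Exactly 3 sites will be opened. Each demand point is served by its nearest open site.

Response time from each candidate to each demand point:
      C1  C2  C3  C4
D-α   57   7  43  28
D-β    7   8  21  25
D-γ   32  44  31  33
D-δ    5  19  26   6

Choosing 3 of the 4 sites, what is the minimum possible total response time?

39

Open {D-α, D-β, D-δ}.
  C1→D-δ 5, C2→D-α 7, C3→D-β 21, C4→D-δ 6  ⇒ total 39.
Compare {D-β, D-γ, D-δ}: total 40.
Compare {D-α, D-γ, D-δ}: total 44.
No size-3 selection does better; minimum is 39.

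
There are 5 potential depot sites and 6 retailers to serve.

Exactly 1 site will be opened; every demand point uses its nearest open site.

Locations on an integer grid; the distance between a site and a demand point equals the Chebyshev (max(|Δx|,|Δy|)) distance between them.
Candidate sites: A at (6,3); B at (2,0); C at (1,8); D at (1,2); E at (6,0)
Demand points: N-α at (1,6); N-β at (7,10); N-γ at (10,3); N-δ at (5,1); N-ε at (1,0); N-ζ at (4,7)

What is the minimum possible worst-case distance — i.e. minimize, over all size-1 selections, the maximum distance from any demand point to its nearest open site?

Open {A}.
  Farthest demand point is N-β at distance 7 (to A); all others are ≤ 7.
With {C} the worst case is 9.
With {D} the worst case is 9.
No size-1 selection achieves below 7.

7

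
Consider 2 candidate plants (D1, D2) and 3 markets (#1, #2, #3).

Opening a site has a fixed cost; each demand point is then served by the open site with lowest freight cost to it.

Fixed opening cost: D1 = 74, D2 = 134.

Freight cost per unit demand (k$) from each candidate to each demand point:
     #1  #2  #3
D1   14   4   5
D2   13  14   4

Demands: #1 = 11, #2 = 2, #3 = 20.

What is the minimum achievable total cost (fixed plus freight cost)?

336

Open {D1}: assign each demand point to its cheapest open site.
  #1→D1 11×14=154, #2→D1 2×4=8, #3→D1 20×5=100
  freight cost 262, fixed 74 → total 336.
Compare {D2}: freight cost 251 + fixed 134 = 385.
Compare {D1, D2}: freight cost 231 + fixed 208 = 439.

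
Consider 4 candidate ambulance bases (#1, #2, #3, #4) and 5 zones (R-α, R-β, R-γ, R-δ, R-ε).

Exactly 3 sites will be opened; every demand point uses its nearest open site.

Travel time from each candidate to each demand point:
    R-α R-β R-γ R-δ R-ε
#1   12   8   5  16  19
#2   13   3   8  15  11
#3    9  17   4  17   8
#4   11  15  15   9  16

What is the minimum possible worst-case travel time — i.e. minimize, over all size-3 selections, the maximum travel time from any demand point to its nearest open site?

Open {#1, #3, #4}.
  Farthest demand point is R-α at travel time 9 (to #3); all others are ≤ 9.
With {#2, #3, #4} the worst case is 9.
With {#1, #2, #4} the worst case is 11.
No size-3 selection achieves below 9.

9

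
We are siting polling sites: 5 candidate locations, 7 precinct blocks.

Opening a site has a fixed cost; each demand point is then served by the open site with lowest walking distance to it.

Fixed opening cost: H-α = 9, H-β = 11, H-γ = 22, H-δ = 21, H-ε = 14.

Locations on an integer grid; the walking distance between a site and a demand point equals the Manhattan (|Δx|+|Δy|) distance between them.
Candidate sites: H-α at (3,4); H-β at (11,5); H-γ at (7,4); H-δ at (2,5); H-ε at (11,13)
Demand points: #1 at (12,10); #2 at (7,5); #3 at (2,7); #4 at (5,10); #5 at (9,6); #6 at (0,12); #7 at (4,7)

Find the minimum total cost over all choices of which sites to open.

Open {H-α, H-β}: assign each demand point to its cheapest open site.
  #1→H-β 6, #2→H-β 4, #3→H-α 4, #4→H-α 8, #5→H-β 3, #6→H-α 11, #7→H-α 4
  walking distance 40, fixed 20 → total 60.
Compare {H-α}: walking distance 55 + fixed 9 = 64.
Compare {H-α, H-ε}: walking distance 44 + fixed 23 = 67.
Compare {H-β, H-δ}: walking distance 36 + fixed 32 = 68.
All other subsets cost ≥ 64. Minimum total cost: 60.

60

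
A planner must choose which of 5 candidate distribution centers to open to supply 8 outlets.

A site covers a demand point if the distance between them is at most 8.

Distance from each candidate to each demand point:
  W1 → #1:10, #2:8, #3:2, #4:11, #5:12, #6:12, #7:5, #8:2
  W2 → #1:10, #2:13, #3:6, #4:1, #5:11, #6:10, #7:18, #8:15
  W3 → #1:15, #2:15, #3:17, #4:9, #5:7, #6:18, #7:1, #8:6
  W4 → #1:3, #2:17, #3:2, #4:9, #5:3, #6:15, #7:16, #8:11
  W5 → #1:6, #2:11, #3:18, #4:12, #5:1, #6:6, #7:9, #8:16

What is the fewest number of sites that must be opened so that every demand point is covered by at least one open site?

3

Coverage sets (demand points within 8 of each site):
  W1: {#2, #3, #7, #8}
  W2: {#3, #4}
  W3: {#5, #7, #8}
  W4: {#1, #3, #5}
  W5: {#1, #5, #6}
No 2 sites suffice: every size-2 union leaves at least one demand point uncovered.
But {W1, W2, W5} covers everything, so the minimum is 3.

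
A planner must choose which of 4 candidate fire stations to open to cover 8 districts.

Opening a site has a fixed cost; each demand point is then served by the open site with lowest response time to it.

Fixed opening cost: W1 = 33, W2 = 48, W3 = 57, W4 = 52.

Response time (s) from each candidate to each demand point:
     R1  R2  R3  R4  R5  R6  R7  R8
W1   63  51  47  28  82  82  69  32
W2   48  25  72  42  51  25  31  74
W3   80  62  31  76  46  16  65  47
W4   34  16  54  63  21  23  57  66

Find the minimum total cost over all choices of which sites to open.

343

Open {W1, W4}: assign each demand point to its cheapest open site.
  R1→W4 34, R2→W4 16, R3→W1 47, R4→W1 28, R5→W4 21, R6→W4 23, R7→W4 57, R8→W1 32
  response time 258, fixed 85 → total 343.
Compare {W1, W2, W4}: response time 232 + fixed 133 = 365.
Compare {W1, W2}: response time 287 + fixed 81 = 368.
Compare {W1, W3, W4}: response time 235 + fixed 142 = 377.
All other subsets cost ≥ 365. Minimum total cost: 343.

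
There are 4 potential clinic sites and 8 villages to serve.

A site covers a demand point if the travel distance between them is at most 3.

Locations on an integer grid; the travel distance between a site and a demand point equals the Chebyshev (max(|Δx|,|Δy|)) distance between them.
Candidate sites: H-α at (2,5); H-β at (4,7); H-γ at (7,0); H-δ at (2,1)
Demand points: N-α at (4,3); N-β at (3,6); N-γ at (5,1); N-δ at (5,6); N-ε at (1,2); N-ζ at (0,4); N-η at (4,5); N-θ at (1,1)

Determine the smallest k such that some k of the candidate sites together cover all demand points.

Coverage sets (demand points within 3 of each site):
  H-α: {N-α, N-β, N-δ, N-ε, N-ζ, N-η}
  H-β: {N-β, N-δ, N-η}
  H-γ: {N-α, N-γ}
  H-δ: {N-α, N-γ, N-ε, N-ζ, N-θ}
No single site covers all 8 demand points.
But {H-α, H-δ} covers everything, so the minimum is 2.

2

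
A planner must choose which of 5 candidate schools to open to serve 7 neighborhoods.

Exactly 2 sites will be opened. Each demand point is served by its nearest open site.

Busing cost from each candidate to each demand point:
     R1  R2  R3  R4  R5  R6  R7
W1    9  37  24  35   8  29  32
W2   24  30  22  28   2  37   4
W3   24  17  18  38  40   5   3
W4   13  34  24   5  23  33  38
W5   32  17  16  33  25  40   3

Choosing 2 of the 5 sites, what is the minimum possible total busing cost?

84

Open {W3, W4}.
  R1→W4 13, R2→W3 17, R3→W3 18, R4→W4 5, R5→W4 23, R6→W3 5, R7→W3 3  ⇒ total 84.
Compare {W1, W3}: total 95.
Compare {W2, W3}: total 97.
No size-2 selection does better; minimum is 84.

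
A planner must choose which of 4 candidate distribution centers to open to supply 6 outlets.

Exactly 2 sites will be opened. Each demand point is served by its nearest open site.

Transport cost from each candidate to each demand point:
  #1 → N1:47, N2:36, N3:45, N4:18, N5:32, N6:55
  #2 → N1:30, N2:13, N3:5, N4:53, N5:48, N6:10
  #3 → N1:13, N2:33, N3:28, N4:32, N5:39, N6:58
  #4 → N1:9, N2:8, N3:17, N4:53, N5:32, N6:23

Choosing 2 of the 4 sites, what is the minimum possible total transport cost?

Open {#1, #4}.
  N1→#4 9, N2→#4 8, N3→#4 17, N4→#1 18, N5→#1 32, N6→#4 23  ⇒ total 107.
Compare {#1, #2}: total 108.
Compare {#2, #3}: total 112.
No size-2 selection does better; minimum is 107.

107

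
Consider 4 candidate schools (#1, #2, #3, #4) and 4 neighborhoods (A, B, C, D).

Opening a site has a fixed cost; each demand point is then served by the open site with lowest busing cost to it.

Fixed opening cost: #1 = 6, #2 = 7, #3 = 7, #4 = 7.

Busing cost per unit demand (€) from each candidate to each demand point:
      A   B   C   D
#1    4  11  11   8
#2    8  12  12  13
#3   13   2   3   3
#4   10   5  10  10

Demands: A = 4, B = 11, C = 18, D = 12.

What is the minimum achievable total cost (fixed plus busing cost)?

141

Open {#1, #3}: assign each demand point to its cheapest open site.
  A→#1 4×4=16, B→#3 11×2=22, C→#3 18×3=54, D→#3 12×3=36
  busing cost 128, fixed 13 → total 141.
Compare {#1, #2, #3}: busing cost 128 + fixed 20 = 148.
Compare {#1, #3, #4}: busing cost 128 + fixed 20 = 148.
Compare {#1, #2, #3, #4}: busing cost 128 + fixed 27 = 155.
All other subsets cost ≥ 148. Minimum total cost: 141.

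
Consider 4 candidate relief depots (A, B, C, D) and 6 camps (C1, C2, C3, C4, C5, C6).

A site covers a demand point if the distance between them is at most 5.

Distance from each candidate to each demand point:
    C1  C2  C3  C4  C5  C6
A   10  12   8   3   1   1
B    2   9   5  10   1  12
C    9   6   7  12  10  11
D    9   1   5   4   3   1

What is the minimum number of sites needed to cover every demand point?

2

Coverage sets (demand points within 5 of each site):
  A: {C4, C5, C6}
  B: {C1, C3, C5}
  C: {}
  D: {C2, C3, C4, C5, C6}
No single site covers all 6 demand points.
But {B, D} covers everything, so the minimum is 2.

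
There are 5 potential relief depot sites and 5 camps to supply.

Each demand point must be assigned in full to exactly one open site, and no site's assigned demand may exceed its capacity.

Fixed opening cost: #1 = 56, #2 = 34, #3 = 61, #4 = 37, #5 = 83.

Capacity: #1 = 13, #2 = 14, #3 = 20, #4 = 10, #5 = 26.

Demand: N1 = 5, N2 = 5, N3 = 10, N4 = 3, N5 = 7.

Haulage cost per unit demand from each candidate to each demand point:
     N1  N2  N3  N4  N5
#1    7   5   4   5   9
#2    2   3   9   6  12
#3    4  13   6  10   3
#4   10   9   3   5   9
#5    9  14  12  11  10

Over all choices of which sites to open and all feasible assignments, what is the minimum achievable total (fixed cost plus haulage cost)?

Open {#2, #3}; cheapest assignment that respects the capacities:
  #2 (cap 14, load 13): N1, N2, N4 — cost 5×2 + 5×3 + 3×6 = 43
  #3 (cap 20, load 17): N3, N5 — cost 10×6 + 7×3 = 81
  Shipping 124, fixed 95 → total 219.
  Any other capacity-feasible assignment to {#2, #3} ships for at least 124.
Compare {#2, #3, #4}: its best feasible assignment gives total 226.
Compare {#1, #2, #3}: its best feasible assignment gives total 252.
Every other set of open sites that can feasibly serve all demand totals ≥ 226 even under its best assignment. Minimum: 219.

219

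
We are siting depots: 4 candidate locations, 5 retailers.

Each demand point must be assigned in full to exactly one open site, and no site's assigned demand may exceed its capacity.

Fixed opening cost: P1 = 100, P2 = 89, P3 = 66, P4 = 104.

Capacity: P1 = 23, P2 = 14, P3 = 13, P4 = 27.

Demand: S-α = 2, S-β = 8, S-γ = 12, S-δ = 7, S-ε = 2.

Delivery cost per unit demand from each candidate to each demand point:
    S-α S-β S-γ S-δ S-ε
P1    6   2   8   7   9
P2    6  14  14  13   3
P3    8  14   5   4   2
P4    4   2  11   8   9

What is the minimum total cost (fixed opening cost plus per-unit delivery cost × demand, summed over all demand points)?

Open {P1, P3}; cheapest assignment that respects the capacities:
  P1 (cap 23, load 19): S-α, S-β, S-δ, S-ε — cost 2×6 + 8×2 + 7×7 + 2×9 = 95
  P3 (cap 13, load 12): S-γ — cost 12×5 = 60
  Shipping 155, fixed 166 → total 321.
  Any other capacity-feasible assignment to {P1, P3} ships for at least 155.
Compare {P3, P4}: its best feasible assignment gives total 328.
Compare {P1, P4}: its best feasible assignment gives total 391.
Every other set of open sites that can feasibly serve all demand totals ≥ 328 even under its best assignment. Minimum: 321.

321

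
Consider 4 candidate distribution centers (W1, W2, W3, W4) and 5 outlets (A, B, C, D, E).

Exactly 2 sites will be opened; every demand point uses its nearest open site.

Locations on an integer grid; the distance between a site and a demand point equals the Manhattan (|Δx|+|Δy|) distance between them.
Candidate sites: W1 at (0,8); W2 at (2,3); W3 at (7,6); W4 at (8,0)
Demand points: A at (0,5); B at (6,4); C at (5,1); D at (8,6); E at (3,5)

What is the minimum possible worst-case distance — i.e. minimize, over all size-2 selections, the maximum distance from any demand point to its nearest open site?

Open {W2, W3}.
  Farthest demand point is C at distance 5 (to W2); all others are ≤ 5.
With {W1, W4} the worst case is 6.
With {W2, W4} the worst case is 6.
No size-2 selection achieves below 5.

5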